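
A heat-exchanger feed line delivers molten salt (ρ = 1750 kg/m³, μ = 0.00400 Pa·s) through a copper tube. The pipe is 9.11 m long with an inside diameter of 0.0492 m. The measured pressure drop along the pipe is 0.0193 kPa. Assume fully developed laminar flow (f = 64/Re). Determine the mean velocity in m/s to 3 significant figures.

V ≈ 0.0401 m/s

For laminar flow, f = 64/Re with Re = ρVD/μ, so Darcy-Weisbach reduces to ΔP = 32μLV/D². Solving for V: V = ΔP·D²/(32μL) = 19.3·(0.0492)²/(32·0.004·9.11) = 0.04006 m/s.
Check: Re = ρVD/μ = 1750·0.04006·0.0492/0.004 = 862.4 < 2300, so the laminar assumption holds.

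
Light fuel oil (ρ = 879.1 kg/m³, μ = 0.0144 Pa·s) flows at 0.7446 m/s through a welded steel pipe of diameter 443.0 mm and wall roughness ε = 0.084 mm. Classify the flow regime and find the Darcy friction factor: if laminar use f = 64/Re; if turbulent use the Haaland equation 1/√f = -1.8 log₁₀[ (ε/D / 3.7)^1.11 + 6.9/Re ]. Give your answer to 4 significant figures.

Re = ρVD/μ = 879.1·0.7446·0.443/0.0144 = 2.014e+04.
Re > 4000 → turbulent. ε/D = 8.4e-05/0.443 = 0.00019; Haaland: 1/√f = -1.8 log₁₀[1.73e-05 + 0.000343] = 6.199, so f = 0.02602.

f ≈ 0.02602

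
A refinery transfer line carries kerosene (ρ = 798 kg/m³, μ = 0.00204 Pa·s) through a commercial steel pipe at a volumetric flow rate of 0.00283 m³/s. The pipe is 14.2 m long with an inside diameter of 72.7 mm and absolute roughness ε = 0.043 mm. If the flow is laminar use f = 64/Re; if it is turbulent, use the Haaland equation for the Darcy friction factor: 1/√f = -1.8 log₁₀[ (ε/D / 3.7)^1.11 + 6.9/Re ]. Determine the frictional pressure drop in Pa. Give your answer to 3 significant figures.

ΔP ≈ 979 Pa

Cross-sectional area A = πD²/4 = π(0.0727)²/4 = 0.004151 m²; mean velocity V = Q/A = 0.00283/0.004151 = 0.6818 m/s.
Reynolds number Re = ρVD/μ = 798 · 0.6818 · 0.0727 / 0.00204 = 1.939e+04.
Re > 4000 → turbulent. Relative roughness ε/D = 4.3e-05/0.0727 = 0.000591. Haaland: 1/√f = -1.8 log₁₀[(0.000591/3.7)^1.11 + 6.9/1.939e+04] = -1.8 log₁₀[6.11e-05 + 0.000356] = 6.084, so f = 0.02702.
Darcy-Weisbach: ΔP = f(L/D)(ρV²/2) = 0.02702·(14.2/0.0727)·(798·0.6818²/2) = 0.02702·195.3·185.5 = 978.7 Pa.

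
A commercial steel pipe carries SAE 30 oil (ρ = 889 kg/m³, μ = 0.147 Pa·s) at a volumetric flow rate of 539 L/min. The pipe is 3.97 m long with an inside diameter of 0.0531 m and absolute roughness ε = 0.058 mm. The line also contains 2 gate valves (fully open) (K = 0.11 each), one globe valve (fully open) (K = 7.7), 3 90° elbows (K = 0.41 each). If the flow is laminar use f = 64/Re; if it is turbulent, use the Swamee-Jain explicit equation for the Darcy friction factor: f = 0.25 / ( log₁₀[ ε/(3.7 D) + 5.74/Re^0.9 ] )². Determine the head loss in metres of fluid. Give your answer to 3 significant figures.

Q = 539 L/min = 539/60000 = 0.008983 m³/s.
Cross-sectional area A = πD²/4 = π(0.0531)²/4 = 0.002215 m²; mean velocity V = Q/A = 0.008983/0.002215 = 4.057 m/s.
Reynolds number Re = ρVD/μ = 889 · 4.057 · 0.0531 / 0.147 = 1303.
Re < 2300 → laminar flow, so f = 64/Re = 64/1303 = 0.04913 (the turbulent correlation is not needed).
Total minor-loss coefficient ΣK = 2·0.11 + 1·7.7 + 3·0.41 = 9.15.
ΔP = [f·L/D + ΣK]·(ρV²/2) = [0.04913·3.97/0.0531 + 9.15]·(889·4.057²/2) = [3.673 + 9.15]·7315 = 9.38e+04 Pa.
Head loss h_f = ΔP/(ρg) = 9.38e+04/(889·9.81) = 10.8 m.

h_f ≈ 10.8 m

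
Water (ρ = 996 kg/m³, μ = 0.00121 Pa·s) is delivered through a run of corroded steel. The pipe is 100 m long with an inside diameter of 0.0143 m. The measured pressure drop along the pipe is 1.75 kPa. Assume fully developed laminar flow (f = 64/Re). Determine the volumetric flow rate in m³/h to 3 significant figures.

For laminar flow, f = 64/Re with Re = ρVD/μ, so Darcy-Weisbach reduces to ΔP = 32μLV/D². Solving for V: V = ΔP·D²/(32μL) = 1750·(0.0143)²/(32·0.00121·100) = 0.09242 m/s.
Check: Re = ρVD/μ = 996·0.09242·0.0143/0.00121 = 1088 < 2300, so the laminar assumption holds.
Q = V·A = 0.09242·(π/4·0.0143²) = 1.484e-05 m³/s = 0.0534 m³/h.

Q ≈ 0.0534 m³/h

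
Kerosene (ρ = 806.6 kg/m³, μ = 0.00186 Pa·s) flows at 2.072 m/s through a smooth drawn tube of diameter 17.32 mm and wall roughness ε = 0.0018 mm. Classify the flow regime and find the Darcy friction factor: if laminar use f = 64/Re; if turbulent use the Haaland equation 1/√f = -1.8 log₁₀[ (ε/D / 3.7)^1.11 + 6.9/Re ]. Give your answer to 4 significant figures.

f ≈ 0.02759

Re = ρVD/μ = 806.6·2.072·0.01732/0.00186 = 1.556e+04.
Re > 4000 → turbulent. ε/D = 1.8e-06/0.01732 = 0.000104; Haaland: 1/√f = -1.8 log₁₀[8.87e-06 + 0.000443] = 6.02, so f = 0.02759.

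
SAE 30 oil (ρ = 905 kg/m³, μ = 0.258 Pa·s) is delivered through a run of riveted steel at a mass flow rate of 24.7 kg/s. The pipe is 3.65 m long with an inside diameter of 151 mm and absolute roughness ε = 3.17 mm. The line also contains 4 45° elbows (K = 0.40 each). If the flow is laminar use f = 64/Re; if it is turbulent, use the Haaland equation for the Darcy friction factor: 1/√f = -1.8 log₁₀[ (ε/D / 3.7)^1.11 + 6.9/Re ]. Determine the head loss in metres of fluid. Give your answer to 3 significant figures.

h_f ≈ 0.416 m

A = πD²/4 = π(0.151)²/4 = 0.01791 m²; mean velocity V = ṁ/(ρA) = 24.7/(905 · 0.01791) = 1.524 m/s.
Reynolds number Re = ρVD/μ = 905 · 1.524 · 0.151 / 0.258 = 807.3.
Re < 2300 → laminar flow, so f = 64/Re = 64/807.3 = 0.07928 (the turbulent correlation is not needed).
Total minor-loss coefficient ΣK = 4·0.4 = 1.6.
ΔP = [f·L/D + ΣK]·(ρV²/2) = [0.07928·3.65/0.151 + 1.6]·(905·1.524²/2) = [1.916 + 1.6]·1051 = 3696 Pa.
Head loss h_f = ΔP/(ρg) = 3696/(905·9.81) = 0.416 m.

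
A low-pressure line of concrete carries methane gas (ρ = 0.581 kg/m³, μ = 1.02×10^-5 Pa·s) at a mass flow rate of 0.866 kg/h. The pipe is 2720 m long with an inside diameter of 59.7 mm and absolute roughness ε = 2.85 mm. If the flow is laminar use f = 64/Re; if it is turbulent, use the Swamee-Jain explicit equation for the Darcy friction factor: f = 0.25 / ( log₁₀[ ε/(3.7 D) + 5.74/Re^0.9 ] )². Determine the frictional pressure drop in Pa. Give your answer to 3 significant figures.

ΔP ≈ 36.8 Pa

ṁ = 0.866 kg/h = 0.866/3600 = 0.0002406 kg/s.
A = πD²/4 = π(0.0597)²/4 = 0.002799 m²; mean velocity V = ṁ/(ρA) = 0.0002406/(0.581 · 0.002799) = 0.1479 m/s.
Reynolds number Re = ρVD/μ = 0.581 · 0.1479 · 0.0597 / 1.02e-05 = 503.
Re < 2300 → laminar flow, so f = 64/Re = 64/503 = 0.1272 (the turbulent correlation is not needed).
Darcy-Weisbach: ΔP = f(L/D)(ρV²/2) = 0.1272·(2720/0.0597)·(0.581·0.1479²/2) = 0.1272·4.556e+04·0.006355 = 36.84 Pa.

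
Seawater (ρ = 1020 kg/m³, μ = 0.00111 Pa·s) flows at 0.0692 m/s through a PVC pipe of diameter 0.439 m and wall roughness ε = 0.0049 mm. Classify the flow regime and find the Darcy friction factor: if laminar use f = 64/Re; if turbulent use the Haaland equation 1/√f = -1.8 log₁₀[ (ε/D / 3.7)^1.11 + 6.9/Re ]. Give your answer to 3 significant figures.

Re = ρVD/μ = 1020·0.0692·0.439/0.00111 = 2.792e+04.
Re > 4000 → turbulent. ε/D = 4.9e-06/0.439 = 1.12e-05; Haaland: 1/√f = -1.8 log₁₀[7.45e-07 + 0.000247] = 6.49, so f = 0.02374.

f ≈ 0.0237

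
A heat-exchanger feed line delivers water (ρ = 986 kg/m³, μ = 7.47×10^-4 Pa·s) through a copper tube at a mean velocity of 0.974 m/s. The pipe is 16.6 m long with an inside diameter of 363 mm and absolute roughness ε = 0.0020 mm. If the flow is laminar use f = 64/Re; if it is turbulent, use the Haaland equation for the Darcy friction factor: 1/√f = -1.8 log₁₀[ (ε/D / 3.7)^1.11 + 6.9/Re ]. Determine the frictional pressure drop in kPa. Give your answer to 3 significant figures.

Reynolds number Re = ρVD/μ = 986 · 0.974 · 0.363 / 0.000747 = 4.667e+05.
Re > 4000 → turbulent. Relative roughness ε/D = 2e-06/0.363 = 5.51e-06. Haaland: 1/√f = -1.8 log₁₀[(5.51e-06/3.7)^1.11 + 6.9/4.667e+05] = -1.8 log₁₀[3.4e-07 + 1.48e-05] = 8.677, so f = 0.01328.
Darcy-Weisbach: ΔP = f(L/D)(ρV²/2) = 0.01328·(16.6/0.363)·(986·0.974²/2) = 0.01328·45.73·467.7 = 284.1 Pa.
ΔP = 284.1 Pa = 0.284 kPa.

ΔP ≈ 0.284 kPa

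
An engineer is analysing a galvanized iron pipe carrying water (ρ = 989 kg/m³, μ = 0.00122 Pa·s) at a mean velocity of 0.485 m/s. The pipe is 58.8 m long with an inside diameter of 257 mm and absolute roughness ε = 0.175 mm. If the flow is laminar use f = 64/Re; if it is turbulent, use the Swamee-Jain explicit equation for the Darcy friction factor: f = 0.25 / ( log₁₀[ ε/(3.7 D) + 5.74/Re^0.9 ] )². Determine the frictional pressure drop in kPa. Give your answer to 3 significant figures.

ΔP ≈ 0.563 kPa

Reynolds number Re = ρVD/μ = 989 · 0.485 · 0.257 / 0.00122 = 1.01e+05.
Re > 4000 → turbulent. Relative roughness ε/D = 0.000175/0.257 = 0.000681. Swamee-Jain: f = 0.25/(log₁₀[0.000681/3.7 + 5.74/1.01e+05^0.9])² = 0.25/(log₁₀[0.000184 + 0.00018])² = 0.25/(-3.439)² = 0.02114.
Darcy-Weisbach: ΔP = f(L/D)(ρV²/2) = 0.02114·(58.8/0.257)·(989·0.485²/2) = 0.02114·228.8·116.3 = 562.5 Pa.
ΔP = 562.5 Pa = 0.563 kPa.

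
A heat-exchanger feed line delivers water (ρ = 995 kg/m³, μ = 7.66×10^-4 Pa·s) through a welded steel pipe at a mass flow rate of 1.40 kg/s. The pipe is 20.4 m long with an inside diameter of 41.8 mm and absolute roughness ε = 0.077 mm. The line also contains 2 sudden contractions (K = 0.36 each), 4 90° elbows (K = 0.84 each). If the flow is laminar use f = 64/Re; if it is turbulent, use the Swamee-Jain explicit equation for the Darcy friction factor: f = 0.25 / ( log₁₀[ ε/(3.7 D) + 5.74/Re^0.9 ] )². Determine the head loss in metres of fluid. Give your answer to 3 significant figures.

h_f ≈ 0.902 m

A = πD²/4 = π(0.0418)²/4 = 0.001372 m²; mean velocity V = ṁ/(ρA) = 1.4/(995 · 0.001372) = 1.025 m/s.
Reynolds number Re = ρVD/μ = 995 · 1.025 · 0.0418 / 0.000766 = 5.567e+04.
Re > 4000 → turbulent. Relative roughness ε/D = 7.7e-05/0.0418 = 0.00184. Swamee-Jain: f = 0.25/(log₁₀[0.00184/3.7 + 5.74/5.567e+04^0.9])² = 0.25/(log₁₀[0.000498 + 0.000307])² = 0.25/(-3.094)² = 0.02612.
Total minor-loss coefficient ΣK = 2·0.36 + 4·0.84 = 4.08.
ΔP = [f·L/D + ΣK]·(ρV²/2) = [0.02612·20.4/0.0418 + 4.08]·(995·1.025²/2) = [12.75 + 4.08]·523 = 8800 Pa.
Head loss h_f = ΔP/(ρg) = 8800/(995·9.81) = 0.902 m.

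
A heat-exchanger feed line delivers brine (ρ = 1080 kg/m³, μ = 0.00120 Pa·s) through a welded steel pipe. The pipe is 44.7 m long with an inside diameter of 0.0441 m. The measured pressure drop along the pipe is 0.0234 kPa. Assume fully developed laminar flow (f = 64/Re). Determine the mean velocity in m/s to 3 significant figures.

For laminar flow, f = 64/Re with Re = ρVD/μ, so Darcy-Weisbach reduces to ΔP = 32μLV/D². Solving for V: V = ΔP·D²/(32μL) = 23.4·(0.0441)²/(32·0.0012·44.7) = 0.02651 m/s.
Check: Re = ρVD/μ = 1080·0.02651·0.0441/0.0012 = 1052 < 2300, so the laminar assumption holds.

V ≈ 0.0265 m/s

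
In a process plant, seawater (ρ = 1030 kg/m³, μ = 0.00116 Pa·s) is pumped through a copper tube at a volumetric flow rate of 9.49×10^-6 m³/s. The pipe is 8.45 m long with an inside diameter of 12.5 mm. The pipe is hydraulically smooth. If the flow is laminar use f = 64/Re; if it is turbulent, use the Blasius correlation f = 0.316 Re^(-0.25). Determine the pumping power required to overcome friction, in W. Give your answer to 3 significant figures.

P ≈ 0.00147 W

Cross-sectional area A = πD²/4 = π(0.0125)²/4 = 0.0001227 m²; mean velocity V = Q/A = 9.49e-06/0.0001227 = 0.07733 m/s.
Reynolds number Re = ρVD/μ = 1030 · 0.07733 · 0.0125 / 0.00116 = 858.3.
Re < 2300 → laminar flow, so f = 64/Re = 64/858.3 = 0.07456 (the turbulent correlation is not needed).
Darcy-Weisbach: ΔP = f(L/D)(ρV²/2) = 0.07456·(8.45/0.0125)·(1030·0.07733²/2) = 0.07456·676·3.08 = 155.2 Pa.
Pumping power P = QΔP = 9.49e-06·155.2 = 0.001473 W = 0.00147 W.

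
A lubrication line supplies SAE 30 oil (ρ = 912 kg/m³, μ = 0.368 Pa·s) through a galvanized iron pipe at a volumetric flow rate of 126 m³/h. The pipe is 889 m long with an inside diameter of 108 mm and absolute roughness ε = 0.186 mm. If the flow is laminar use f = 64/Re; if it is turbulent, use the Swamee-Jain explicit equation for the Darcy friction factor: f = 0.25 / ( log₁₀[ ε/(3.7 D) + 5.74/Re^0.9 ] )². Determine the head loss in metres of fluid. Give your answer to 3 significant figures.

Q = 126 m³/h = 126/3600 = 0.035 m³/s.
Cross-sectional area A = πD²/4 = π(0.108)²/4 = 0.009161 m²; mean velocity V = Q/A = 0.035/0.009161 = 3.821 m/s.
Reynolds number Re = ρVD/μ = 912 · 3.821 · 0.108 / 0.368 = 1023.
Re < 2300 → laminar flow, so f = 64/Re = 64/1023 = 0.06259 (the turbulent correlation is not needed).
Darcy-Weisbach: ΔP = f(L/D)(ρV²/2) = 0.06259·(889/0.108)·(912·3.821²/2) = 0.06259·8231·6656 = 3.429e+06 Pa.
Head loss h_f = ΔP/(ρg) = 3.429e+06/(912·9.81) = 383 m.

h_f ≈ 383 m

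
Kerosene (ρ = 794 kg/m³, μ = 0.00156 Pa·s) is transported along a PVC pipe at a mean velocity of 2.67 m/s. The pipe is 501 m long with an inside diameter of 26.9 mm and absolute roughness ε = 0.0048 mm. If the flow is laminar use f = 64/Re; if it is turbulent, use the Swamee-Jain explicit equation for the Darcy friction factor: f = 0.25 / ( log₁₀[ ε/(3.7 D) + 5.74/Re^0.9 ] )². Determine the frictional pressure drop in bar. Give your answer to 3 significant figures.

Reynolds number Re = ρVD/μ = 794 · 2.67 · 0.0269 / 0.00156 = 3.656e+04.
Re > 4000 → turbulent. Relative roughness ε/D = 4.8e-06/0.0269 = 0.000178. Swamee-Jain: f = 0.25/(log₁₀[0.000178/3.7 + 5.74/3.656e+04^0.9])² = 0.25/(log₁₀[4.82e-05 + 0.000449])² = 0.25/(-3.303)² = 0.02291.
Darcy-Weisbach: ΔP = f(L/D)(ρV²/2) = 0.02291·(501/0.0269)·(794·2.67²/2) = 0.02291·1.862e+04·2830 = 1.208e+06 Pa.
ΔP = 1.208e+06 Pa = 12.1 bar.

ΔP ≈ 12.1 bar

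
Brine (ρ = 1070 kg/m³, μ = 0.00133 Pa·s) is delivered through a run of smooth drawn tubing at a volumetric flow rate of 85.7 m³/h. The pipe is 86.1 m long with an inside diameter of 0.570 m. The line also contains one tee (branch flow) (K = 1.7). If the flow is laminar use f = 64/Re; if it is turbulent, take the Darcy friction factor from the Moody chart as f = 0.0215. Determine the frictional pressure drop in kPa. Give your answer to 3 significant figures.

ΔP ≈ 0.0230 kPa

Q = 85.7 m³/h = 85.7/3600 = 0.02381 m³/s.
Cross-sectional area A = πD²/4 = π(0.57)²/4 = 0.2552 m²; mean velocity V = Q/A = 0.02381/0.2552 = 0.09329 m/s.
Reynolds number Re = ρVD/μ = 1070 · 0.09329 · 0.57 / 0.00133 = 4.278e+04.
Re > 4000 → turbulent; use the Moody-chart value f = 0.0215.
Total minor-loss coefficient ΣK = 1·1.7 = 1.7.
ΔP = [f·L/D + ΣK]·(ρV²/2) = [0.0215·86.1/0.57 + 1.7]·(1070·0.09329²/2) = [3.248 + 1.7]·4.656 = 23.04 Pa.
ΔP = 23.04 Pa = 0.0230 kPa.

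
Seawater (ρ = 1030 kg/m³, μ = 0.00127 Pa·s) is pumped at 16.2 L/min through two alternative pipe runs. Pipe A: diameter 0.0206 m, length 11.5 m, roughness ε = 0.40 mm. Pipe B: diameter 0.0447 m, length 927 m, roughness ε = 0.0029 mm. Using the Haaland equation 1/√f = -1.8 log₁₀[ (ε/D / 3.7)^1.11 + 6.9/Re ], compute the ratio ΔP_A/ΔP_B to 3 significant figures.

ΔP_A/ΔP_B ≈ 0.860

Pipe A: V = Q/A = 0.00027/0.0003333 = 0.8101 m/s; Re = 1.353e+04; ε/D = 0.0194; Haaland → f = 0.05094; ΔP_A = f(L/D)(ρV²/2) = 9611 Pa.
Pipe B: V = Q/A = 0.00027/0.001569 = 0.1721 m/s; Re = 6237; ε/D = 6.49e-05; Haaland → f = 0.03537; ΔP_B = f(L/D)(ρV²/2) = 1.118e+04 Pa.
ΔP_A/ΔP_B = 9611/1.118e+04 = 0.860.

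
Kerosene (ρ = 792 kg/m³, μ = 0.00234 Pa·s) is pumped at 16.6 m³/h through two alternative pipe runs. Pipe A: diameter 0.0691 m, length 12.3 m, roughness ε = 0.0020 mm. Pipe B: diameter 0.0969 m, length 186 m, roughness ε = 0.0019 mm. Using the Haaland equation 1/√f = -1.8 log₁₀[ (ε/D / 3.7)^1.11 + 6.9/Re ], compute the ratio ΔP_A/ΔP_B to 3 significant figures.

Pipe A: V = Q/A = 0.004611/0.00375 = 1.23 m/s; Re = 2.876e+04; ε/D = 2.89e-05; Haaland → f = 0.0236; ΔP_A = f(L/D)(ρV²/2) = 2516 Pa.
Pipe B: V = Q/A = 0.004611/0.007375 = 0.6253 m/s; Re = 2.051e+04; ε/D = 1.96e-05; Haaland → f = 0.02561; ΔP_B = f(L/D)(ρV²/2) = 7612 Pa.
ΔP_A/ΔP_B = 2516/7612 = 0.330.

ΔP_A/ΔP_B ≈ 0.330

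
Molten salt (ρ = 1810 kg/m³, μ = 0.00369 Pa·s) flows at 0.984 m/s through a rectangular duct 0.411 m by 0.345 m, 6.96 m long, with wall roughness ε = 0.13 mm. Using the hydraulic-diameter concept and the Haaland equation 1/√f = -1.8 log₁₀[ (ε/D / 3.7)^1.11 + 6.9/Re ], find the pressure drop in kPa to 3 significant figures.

ΔP ≈ 0.292 kPa

Hydraulic diameter D_h = 4A/P = 4·(0.411·0.345)/(2·(0.411+0.345)) = 0.5672/1.512 = 0.3751 m.
Re = ρVD_h/μ = 1810·0.984·0.3751/0.00369 = 1.811e+05.
ε/D_h = 0.00013/0.3751 = 0.000347; Haaland gives 1/√f = -1.8 log₁₀[3.38e-05+3.81e-05] = 7.458, so f = 0.01798.
ΔP = f(L/D_h)(ρV²/2) = 0.01798·6.96/0.3751·876.3 = 292.3 Pa.
ΔP = 0.292 kPa.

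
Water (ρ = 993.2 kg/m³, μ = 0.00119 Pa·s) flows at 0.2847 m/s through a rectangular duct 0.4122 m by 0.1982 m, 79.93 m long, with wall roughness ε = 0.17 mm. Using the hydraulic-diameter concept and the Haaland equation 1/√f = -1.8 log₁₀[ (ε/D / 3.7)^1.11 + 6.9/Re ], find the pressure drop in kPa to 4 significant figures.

Hydraulic diameter D_h = 4A/P = 4·(0.4122·0.1982)/(2·(0.4122+0.1982)) = 0.3268/1.221 = 0.2677 m.
Re = ρVD_h/μ = 993.2·0.2847·0.2677/0.00119 = 6.361e+04.
ε/D_h = 0.00017/0.2677 = 0.000635; Haaland gives 1/√f = -1.8 log₁₀[6.61e-05+0.000108] = 6.764, so f = 0.02186.
ΔP = f(L/D_h)(ρV²/2) = 0.02186·79.93/0.2677·40.25 = 262.7 Pa.
ΔP = 0.2627 kPa.

ΔP ≈ 0.2627 kPa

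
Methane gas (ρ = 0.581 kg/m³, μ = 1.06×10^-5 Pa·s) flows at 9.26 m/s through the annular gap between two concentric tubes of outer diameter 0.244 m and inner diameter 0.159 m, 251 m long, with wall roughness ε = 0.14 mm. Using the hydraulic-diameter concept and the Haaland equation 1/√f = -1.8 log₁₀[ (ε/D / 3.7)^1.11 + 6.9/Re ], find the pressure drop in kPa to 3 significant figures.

ΔP ≈ 1.90 kPa

Hydraulic diameter D_h = 4A/P = D_o - D_i = 0.244 - 0.159 = 0.085 m.
Re = ρVD_h/μ = 0.581·9.26·0.085/1.06e-05 = 4.314e+04.
ε/D_h = 0.00014/0.085 = 0.00165; Haaland gives 1/√f = -1.8 log₁₀[0.00019+0.00016] = 6.22, so f = 0.02585.
ΔP = f(L/D_h)(ρV²/2) = 0.02585·251/0.085·24.91 = 1901 Pa.
ΔP = 1.90 kPa.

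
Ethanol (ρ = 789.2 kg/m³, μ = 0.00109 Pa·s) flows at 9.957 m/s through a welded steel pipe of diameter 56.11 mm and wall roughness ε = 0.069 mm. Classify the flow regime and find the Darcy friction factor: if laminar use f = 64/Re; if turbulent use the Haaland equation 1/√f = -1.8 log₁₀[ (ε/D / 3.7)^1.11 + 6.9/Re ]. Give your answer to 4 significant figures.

Re = ρVD/μ = 789.2·9.957·0.05611/0.00109 = 4.045e+05.
Re > 4000 → turbulent. ε/D = 6.9e-05/0.05611 = 0.00123; Haaland: 1/√f = -1.8 log₁₀[0.000138 + 1.71e-05] = 6.859, so f = 0.02126.

f ≈ 0.02126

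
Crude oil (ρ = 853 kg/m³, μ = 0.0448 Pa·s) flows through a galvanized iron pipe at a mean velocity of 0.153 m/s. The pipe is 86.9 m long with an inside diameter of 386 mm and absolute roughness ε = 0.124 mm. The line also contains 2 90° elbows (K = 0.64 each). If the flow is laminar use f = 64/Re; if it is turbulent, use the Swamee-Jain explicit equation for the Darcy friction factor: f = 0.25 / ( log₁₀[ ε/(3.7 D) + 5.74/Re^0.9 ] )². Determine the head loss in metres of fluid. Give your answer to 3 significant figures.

h_f ≈ 0.0168 m

Reynolds number Re = ρVD/μ = 853 · 0.153 · 0.386 / 0.0448 = 1124.
Re < 2300 → laminar flow, so f = 64/Re = 64/1124 = 0.05692 (the turbulent correlation is not needed).
Total minor-loss coefficient ΣK = 2·0.64 = 1.28.
ΔP = [f·L/D + ΣK]·(ρV²/2) = [0.05692·86.9/0.386 + 1.28]·(853·0.153²/2) = [12.81 + 1.28]·9.984 = 140.7 Pa.
Head loss h_f = ΔP/(ρg) = 140.7/(853·9.81) = 0.0168 m.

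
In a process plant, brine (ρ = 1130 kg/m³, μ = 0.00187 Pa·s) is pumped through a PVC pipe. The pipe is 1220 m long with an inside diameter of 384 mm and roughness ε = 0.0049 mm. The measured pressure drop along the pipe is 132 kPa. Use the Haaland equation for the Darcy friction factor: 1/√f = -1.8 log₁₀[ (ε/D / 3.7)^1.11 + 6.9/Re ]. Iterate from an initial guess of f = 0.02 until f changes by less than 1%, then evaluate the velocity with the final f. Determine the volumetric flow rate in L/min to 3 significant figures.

Q ≈ 16500 L/min

Rearranging Darcy-Weisbach: V = √(2·ΔP·D/(f·L·ρ)). With ε/D = 4.9e-06/0.384 = 1.28e-05, iterate starting from f = 0.02:
  f = 0.02 → V = √(2·1.32e+05·0.384/(0.02·1220·1130)) = 1.917 m/s; Re = ρVD/μ = 4.449e+05; f → 0.01348
  f = 0.01348 → V = 2.336 m/s; Re = 5.421e+05; f → 0.01303
  f = 0.01303 → V = 2.375 m/s; Re = 5.512e+05; f → 0.013
Converged (Δf/f < 1%). With the final f = 0.013: V = √(2·1.32e+05·0.384/(0.013·1220·1130)) = 2.379 m/s.
Q = V·A = 2.379·(π/4·0.384²) = 0.2755 m³/s = 16500 L/min.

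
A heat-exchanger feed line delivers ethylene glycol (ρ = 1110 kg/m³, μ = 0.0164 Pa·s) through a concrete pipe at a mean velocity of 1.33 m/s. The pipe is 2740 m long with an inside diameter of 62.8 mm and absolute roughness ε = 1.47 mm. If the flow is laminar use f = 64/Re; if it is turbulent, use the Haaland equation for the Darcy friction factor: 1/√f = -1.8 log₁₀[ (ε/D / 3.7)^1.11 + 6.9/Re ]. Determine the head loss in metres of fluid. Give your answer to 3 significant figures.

Reynolds number Re = ρVD/μ = 1110 · 1.33 · 0.0628 / 0.0164 = 5653.
Re > 4000 → turbulent. Relative roughness ε/D = 0.00147/0.0628 = 0.0234. Haaland: 1/√f = -1.8 log₁₀[(0.0234/3.7)^1.11 + 6.9/5653] = -1.8 log₁₀[0.00362 + 0.00122] = 4.166, so f = 0.05761.
Darcy-Weisbach: ΔP = f(L/D)(ρV²/2) = 0.05761·(2740/0.0628)·(1110·1.33²/2) = 0.05761·4.363e+04·981.7 = 2.468e+06 Pa.
Head loss h_f = ΔP/(ρg) = 2.468e+06/(1110·9.81) = 227 m.

h_f ≈ 227 m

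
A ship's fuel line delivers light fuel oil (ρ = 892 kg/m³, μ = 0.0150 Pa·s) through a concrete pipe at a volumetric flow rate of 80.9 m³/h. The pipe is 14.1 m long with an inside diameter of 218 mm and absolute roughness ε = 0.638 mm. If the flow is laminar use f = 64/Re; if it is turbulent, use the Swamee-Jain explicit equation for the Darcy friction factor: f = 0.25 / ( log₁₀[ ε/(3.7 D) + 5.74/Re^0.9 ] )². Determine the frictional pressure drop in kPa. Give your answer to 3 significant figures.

Q = 80.9 m³/h = 80.9/3600 = 0.02247 m³/s.
Cross-sectional area A = πD²/4 = π(0.218)²/4 = 0.03733 m²; mean velocity V = Q/A = 0.02247/0.03733 = 0.6021 m/s.
Reynolds number Re = ρVD/μ = 892 · 0.6021 · 0.218 / 0.015 = 7805.
Re > 4000 → turbulent. Relative roughness ε/D = 0.000638/0.218 = 0.00293. Swamee-Jain: f = 0.25/(log₁₀[0.00293/3.7 + 5.74/7805^0.9])² = 0.25/(log₁₀[0.000791 + 0.0018])² = 0.25/(-2.586)² = 0.03738.
Darcy-Weisbach: ΔP = f(L/D)(ρV²/2) = 0.03738·(14.1/0.218)·(892·0.6021²/2) = 0.03738·64.68·161.7 = 390.8 Pa.
ΔP = 390.8 Pa = 0.391 kPa.

ΔP ≈ 0.391 kPa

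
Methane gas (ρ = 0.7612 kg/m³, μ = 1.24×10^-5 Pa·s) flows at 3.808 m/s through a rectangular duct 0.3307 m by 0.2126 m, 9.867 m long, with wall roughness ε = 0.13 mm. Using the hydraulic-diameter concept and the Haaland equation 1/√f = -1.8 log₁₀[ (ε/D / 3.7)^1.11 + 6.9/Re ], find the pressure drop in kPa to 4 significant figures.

ΔP ≈ 0.004539 kPa

Hydraulic diameter D_h = 4A/P = 4·(0.3307·0.2126)/(2·(0.3307+0.2126)) = 0.2812/1.087 = 0.2588 m.
Re = ρVD_h/μ = 0.7612·3.808·0.2588/1.24e-05 = 6.05e+04.
ε/D_h = 0.00013/0.2588 = 0.000502; Haaland gives 1/√f = -1.8 log₁₀[5.1e-05+0.000114] = 6.808, so f = 0.02157.
ΔP = f(L/D_h)(ρV²/2) = 0.02157·9.867/0.2588·5.519 = 4.539 Pa.
ΔP = 0.004539 kPa.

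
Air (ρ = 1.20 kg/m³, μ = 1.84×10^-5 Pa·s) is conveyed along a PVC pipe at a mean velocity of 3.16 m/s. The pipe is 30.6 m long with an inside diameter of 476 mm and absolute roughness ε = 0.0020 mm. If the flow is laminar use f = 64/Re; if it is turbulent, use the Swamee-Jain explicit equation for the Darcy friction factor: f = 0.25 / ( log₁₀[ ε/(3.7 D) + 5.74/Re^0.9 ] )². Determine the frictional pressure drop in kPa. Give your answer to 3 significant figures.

ΔP ≈ 0.00692 kPa

Reynolds number Re = ρVD/μ = 1.2 · 3.16 · 0.476 / 1.84e-05 = 9.81e+04.
Re > 4000 → turbulent. Relative roughness ε/D = 2e-06/0.476 = 4.2e-06. Swamee-Jain: f = 0.25/(log₁₀[4.2e-06/3.7 + 5.74/9.81e+04^0.9])² = 0.25/(log₁₀[1.14e-06 + 0.000185])² = 0.25/(-3.731)² = 0.01796.
Darcy-Weisbach: ΔP = f(L/D)(ρV²/2) = 0.01796·(30.6/0.476)·(1.2·3.16²/2) = 0.01796·64.29·5.991 = 6.917 Pa.
ΔP = 6.917 Pa = 0.00692 kPa.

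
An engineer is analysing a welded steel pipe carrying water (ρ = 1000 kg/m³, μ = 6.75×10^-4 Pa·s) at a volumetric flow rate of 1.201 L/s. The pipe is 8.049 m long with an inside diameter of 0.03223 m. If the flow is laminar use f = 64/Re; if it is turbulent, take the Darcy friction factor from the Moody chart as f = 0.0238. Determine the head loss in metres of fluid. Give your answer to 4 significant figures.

Q = 1.201 L/s = 1.201/1000 = 0.001201 m³/s.
Cross-sectional area A = πD²/4 = π(0.03223)²/4 = 0.0008159 m²; mean velocity V = Q/A = 0.001201/0.0008159 = 1.472 m/s.
Reynolds number Re = ρVD/μ = 1000 · 1.472 · 0.03223 / 0.000675 = 7.029e+04.
Re > 4000 → turbulent; use the Moody-chart value f = 0.0238.
Darcy-Weisbach: ΔP = f(L/D)(ρV²/2) = 0.0238·(8.049/0.03223)·(1000·1.472²/2) = 0.0238·249.7·1084 = 6440 Pa.
Head loss h_f = ΔP/(ρg) = 6440/(1000·9.81) = 0.6565 m.

h_f ≈ 0.6565 m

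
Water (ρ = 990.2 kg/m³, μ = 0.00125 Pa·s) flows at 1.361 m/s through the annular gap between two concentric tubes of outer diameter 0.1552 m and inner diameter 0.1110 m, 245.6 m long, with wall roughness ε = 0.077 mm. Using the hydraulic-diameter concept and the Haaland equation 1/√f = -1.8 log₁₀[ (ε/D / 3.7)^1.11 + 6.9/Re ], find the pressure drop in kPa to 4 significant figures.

Hydraulic diameter D_h = 4A/P = D_o - D_i = 0.1552 - 0.111 = 0.0442 m.
Re = ρVD_h/μ = 990.2·1.361·0.0442/0.00125 = 4.765e+04.
ε/D_h = 7.7e-05/0.0442 = 0.00174; Haaland gives 1/√f = -1.8 log₁₀[0.000203+0.000145] = 6.226, so f = 0.0258.
ΔP = f(L/D_h)(ρV²/2) = 0.0258·245.6/0.0442·917.1 = 1.315e+05 Pa.
ΔP = 131.5 kPa.

ΔP ≈ 131.5 kPa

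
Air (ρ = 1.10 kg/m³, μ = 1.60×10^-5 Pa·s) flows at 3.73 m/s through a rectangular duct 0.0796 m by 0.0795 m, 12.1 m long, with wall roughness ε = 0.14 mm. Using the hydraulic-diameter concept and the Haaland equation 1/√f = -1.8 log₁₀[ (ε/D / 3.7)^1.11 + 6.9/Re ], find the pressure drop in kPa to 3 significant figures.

Hydraulic diameter D_h = 4A/P = 4·(0.0796·0.0795)/(2·(0.0796+0.0795)) = 0.02531/0.3182 = 0.07955 m.
Re = ρVD_h/μ = 1.1·3.73·0.07955/1.6e-05 = 2.04e+04.
ε/D_h = 0.00014/0.07955 = 0.00176; Haaland gives 1/√f = -1.8 log₁₀[0.000205+0.000338] = 5.877, so f = 0.02895.
ΔP = f(L/D_h)(ρV²/2) = 0.02895·12.1/0.07955·7.652 = 33.7 Pa.
ΔP = 0.0337 kPa.

ΔP ≈ 0.0337 kPa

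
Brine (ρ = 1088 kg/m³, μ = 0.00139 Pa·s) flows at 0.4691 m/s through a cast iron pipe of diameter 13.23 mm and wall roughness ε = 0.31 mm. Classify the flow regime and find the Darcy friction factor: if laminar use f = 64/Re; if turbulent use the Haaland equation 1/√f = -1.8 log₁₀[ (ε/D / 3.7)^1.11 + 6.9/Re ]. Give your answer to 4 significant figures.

Re = ρVD/μ = 1088·0.4691·0.01323/0.00139 = 4858.
Re > 4000 → turbulent. ε/D = 0.00031/0.01323 = 0.0234; Haaland: 1/√f = -1.8 log₁₀[0.00363 + 0.00142] = 4.134, so f = 0.05851.

f ≈ 0.05851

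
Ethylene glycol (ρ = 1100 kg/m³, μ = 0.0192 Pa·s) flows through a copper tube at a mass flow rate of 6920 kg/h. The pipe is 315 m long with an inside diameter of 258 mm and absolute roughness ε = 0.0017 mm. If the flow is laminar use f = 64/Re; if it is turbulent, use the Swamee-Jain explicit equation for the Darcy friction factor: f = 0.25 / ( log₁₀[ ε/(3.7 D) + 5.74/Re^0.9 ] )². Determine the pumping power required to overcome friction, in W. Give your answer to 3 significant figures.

P ≈ 0.170 W

ṁ = 6920 kg/h = 6920/3600 = 1.922 kg/s.
A = πD²/4 = π(0.258)²/4 = 0.05228 m²; mean velocity V = ṁ/(ρA) = 1.922/(1100 · 0.05228) = 0.03343 m/s.
Reynolds number Re = ρVD/μ = 1100 · 0.03343 · 0.258 / 0.0192 = 494.1.
Re < 2300 → laminar flow, so f = 64/Re = 64/494.1 = 0.1295 (the turbulent correlation is not needed).
Darcy-Weisbach: ΔP = f(L/D)(ρV²/2) = 0.1295·(315/0.258)·(1100·0.03343²/2) = 0.1295·1221·0.6145 = 97.19 Pa.
Q = ṁ/ρ = 1.922/1100 = 0.001747 m³/s.
Pumping power P = QΔP = 0.001747·97.19 = 0.1698 W = 0.170 W.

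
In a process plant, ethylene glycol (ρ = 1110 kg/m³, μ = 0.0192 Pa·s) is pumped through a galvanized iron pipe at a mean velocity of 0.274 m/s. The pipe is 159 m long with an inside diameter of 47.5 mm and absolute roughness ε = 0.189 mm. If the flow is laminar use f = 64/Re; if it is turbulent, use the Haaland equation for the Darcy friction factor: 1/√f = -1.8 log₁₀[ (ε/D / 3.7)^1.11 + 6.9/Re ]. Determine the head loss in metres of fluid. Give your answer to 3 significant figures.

h_f ≈ 1.09 m

Reynolds number Re = ρVD/μ = 1110 · 0.274 · 0.0475 / 0.0192 = 752.4.
Re < 2300 → laminar flow, so f = 64/Re = 64/752.4 = 0.08506 (the turbulent correlation is not needed).
Darcy-Weisbach: ΔP = f(L/D)(ρV²/2) = 0.08506·(159/0.0475)·(1110·0.274²/2) = 0.08506·3347·41.67 = 1.186e+04 Pa.
Head loss h_f = ΔP/(ρg) = 1.186e+04/(1110·9.81) = 1.09 m.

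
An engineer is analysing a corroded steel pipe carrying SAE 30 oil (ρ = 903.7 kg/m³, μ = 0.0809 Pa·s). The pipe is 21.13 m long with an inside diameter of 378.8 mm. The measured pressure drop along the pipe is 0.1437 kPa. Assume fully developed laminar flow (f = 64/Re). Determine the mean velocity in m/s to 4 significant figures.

V ≈ 0.3769 m/s

For laminar flow, f = 64/Re with Re = ρVD/μ, so Darcy-Weisbach reduces to ΔP = 32μLV/D². Solving for V: V = ΔP·D²/(32μL) = 143.7·(0.3788)²/(32·0.0809·21.13) = 0.3769 m/s.
Check: Re = ρVD/μ = 903.7·0.3769·0.3788/0.0809 = 1595 < 2300, so the laminar assumption holds.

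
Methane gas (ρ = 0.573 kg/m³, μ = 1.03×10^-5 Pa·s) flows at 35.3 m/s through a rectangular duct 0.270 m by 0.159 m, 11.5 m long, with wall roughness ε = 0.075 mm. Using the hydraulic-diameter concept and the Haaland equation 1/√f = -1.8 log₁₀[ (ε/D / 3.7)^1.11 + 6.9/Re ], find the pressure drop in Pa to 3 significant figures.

Hydraulic diameter D_h = 4A/P = 4·(0.27·0.159)/(2·(0.27+0.159)) = 0.1717/0.858 = 0.2001 m.
Re = ρVD_h/μ = 0.573·35.3·0.2001/1.03e-05 = 3.93e+05.
ε/D_h = 7.5e-05/0.2001 = 0.000375; Haaland gives 1/√f = -1.8 log₁₀[3.68e-05+1.76e-05] = 7.676, so f = 0.01697.
ΔP = f(L/D_h)(ρV²/2) = 0.01697·11.5/0.2001·357 = 348.1 Pa.

ΔP ≈ 348 Pa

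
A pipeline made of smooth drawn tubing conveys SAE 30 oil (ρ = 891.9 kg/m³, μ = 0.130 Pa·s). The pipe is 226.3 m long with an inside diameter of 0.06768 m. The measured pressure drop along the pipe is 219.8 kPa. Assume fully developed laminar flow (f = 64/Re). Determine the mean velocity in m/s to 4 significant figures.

V ≈ 1.069 m/s

For laminar flow, f = 64/Re with Re = ρVD/μ, so Darcy-Weisbach reduces to ΔP = 32μLV/D². Solving for V: V = ΔP·D²/(32μL) = 2.198e+05·(0.06768)²/(32·0.13·226.3) = 1.069 m/s.
Check: Re = ρVD/μ = 891.9·1.069·0.06768/0.13 = 496.6 < 2300, so the laminar assumption holds.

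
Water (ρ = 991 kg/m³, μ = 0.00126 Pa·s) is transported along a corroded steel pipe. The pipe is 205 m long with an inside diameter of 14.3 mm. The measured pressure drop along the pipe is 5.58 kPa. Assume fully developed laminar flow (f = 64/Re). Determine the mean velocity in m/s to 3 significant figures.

For laminar flow, f = 64/Re with Re = ρVD/μ, so Darcy-Weisbach reduces to ΔP = 32μLV/D². Solving for V: V = ΔP·D²/(32μL) = 5580·(0.0143)²/(32·0.00126·205) = 0.138 m/s.
Check: Re = ρVD/μ = 991·0.138·0.0143/0.00126 = 1553 < 2300, so the laminar assumption holds.

V ≈ 0.138 m/s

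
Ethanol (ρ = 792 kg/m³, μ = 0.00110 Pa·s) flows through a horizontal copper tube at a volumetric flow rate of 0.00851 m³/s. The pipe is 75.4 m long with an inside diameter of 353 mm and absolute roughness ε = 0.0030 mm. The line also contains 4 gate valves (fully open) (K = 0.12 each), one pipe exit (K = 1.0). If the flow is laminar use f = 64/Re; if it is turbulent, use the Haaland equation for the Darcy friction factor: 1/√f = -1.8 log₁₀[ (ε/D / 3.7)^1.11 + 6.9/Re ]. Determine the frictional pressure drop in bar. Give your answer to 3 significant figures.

Cross-sectional area A = πD²/4 = π(0.353)²/4 = 0.09787 m²; mean velocity V = Q/A = 0.00851/0.09787 = 0.08695 m/s.
Reynolds number Re = ρVD/μ = 792 · 0.08695 · 0.353 / 0.0011 = 2.21e+04.
Re > 4000 → turbulent. Relative roughness ε/D = 3e-06/0.353 = 8.5e-06. Haaland: 1/√f = -1.8 log₁₀[(8.5e-06/3.7)^1.11 + 6.9/2.21e+04] = -1.8 log₁₀[5.51e-07 + 0.000312] = 6.309, so f = 0.02513.
Total minor-loss coefficient ΣK = 4·0.12 + 1·1 = 1.48.
ΔP = [f·L/D + ΣK]·(ρV²/2) = [0.02513·75.4/0.353 + 1.48]·(792·0.08695²/2) = [5.367 + 1.48]·2.994 = 20.5 Pa.
ΔP = 20.5 Pa = 2.05×10^-4 bar.

ΔP ≈ 2.05×10^-4 bar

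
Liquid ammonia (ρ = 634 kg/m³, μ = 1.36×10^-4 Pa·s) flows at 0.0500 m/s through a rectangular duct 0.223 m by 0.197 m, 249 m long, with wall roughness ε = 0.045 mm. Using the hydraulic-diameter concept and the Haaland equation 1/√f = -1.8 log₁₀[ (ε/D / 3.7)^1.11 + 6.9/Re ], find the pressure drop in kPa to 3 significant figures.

Hydraulic diameter D_h = 4A/P = 4·(0.223·0.197)/(2·(0.223+0.197)) = 0.1757/0.84 = 0.2092 m.
Re = ρVD_h/μ = 634·0.05·0.2092/0.000136 = 4.876e+04.
ε/D_h = 4.5e-05/0.2092 = 0.000215; Haaland gives 1/√f = -1.8 log₁₀[1.99e-05+0.000142] = 6.826, so f = 0.02146.
ΔP = f(L/D_h)(ρV²/2) = 0.02146·249/0.2092·0.7925 = 20.25 Pa.
ΔP = 0.0202 kPa.

ΔP ≈ 0.0202 kPa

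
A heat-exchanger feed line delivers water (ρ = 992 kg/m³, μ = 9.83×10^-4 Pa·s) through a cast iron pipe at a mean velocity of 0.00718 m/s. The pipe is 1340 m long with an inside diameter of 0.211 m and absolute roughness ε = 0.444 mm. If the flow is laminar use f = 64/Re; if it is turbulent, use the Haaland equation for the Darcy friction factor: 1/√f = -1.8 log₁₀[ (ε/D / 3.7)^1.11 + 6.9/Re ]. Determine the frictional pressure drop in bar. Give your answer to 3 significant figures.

Reynolds number Re = ρVD/μ = 992 · 0.00718 · 0.211 / 0.000983 = 1529.
Re < 2300 → laminar flow, so f = 64/Re = 64/1529 = 0.04186 (the turbulent correlation is not needed).
Darcy-Weisbach: ΔP = f(L/D)(ρV²/2) = 0.04186·(1340/0.211)·(992·0.00718²/2) = 0.04186·6351·0.02557 = 6.798 Pa.
ΔP = 6.798 Pa = 6.80×10^-5 bar.

ΔP ≈ 6.80×10^-5 bar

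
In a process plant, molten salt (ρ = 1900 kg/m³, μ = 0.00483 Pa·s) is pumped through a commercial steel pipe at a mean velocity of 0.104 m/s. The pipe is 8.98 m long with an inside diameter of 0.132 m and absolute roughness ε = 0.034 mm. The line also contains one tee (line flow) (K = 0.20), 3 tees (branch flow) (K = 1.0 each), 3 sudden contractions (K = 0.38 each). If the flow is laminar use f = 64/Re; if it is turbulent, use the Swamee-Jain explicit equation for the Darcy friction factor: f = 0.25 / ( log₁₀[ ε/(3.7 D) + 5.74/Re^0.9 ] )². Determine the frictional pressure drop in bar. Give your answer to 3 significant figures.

ΔP ≈ 7.07×10^-4 bar

Reynolds number Re = ρVD/μ = 1900 · 0.104 · 0.132 / 0.00483 = 5400.
Re > 4000 → turbulent. Relative roughness ε/D = 3.4e-05/0.132 = 0.000258. Swamee-Jain: f = 0.25/(log₁₀[0.000258/3.7 + 5.74/5400^0.9])² = 0.25/(log₁₀[6.96e-05 + 0.00251])² = 0.25/(-2.588)² = 0.03732.
Total minor-loss coefficient ΣK = 1·0.2 + 3·1 + 3·0.38 = 4.34.
ΔP = [f·L/D + ΣK]·(ρV²/2) = [0.03732·8.98/0.132 + 4.34]·(1900·0.104²/2) = [2.539 + 4.34]·10.28 = 70.68 Pa.
ΔP = 70.68 Pa = 7.07×10^-4 bar.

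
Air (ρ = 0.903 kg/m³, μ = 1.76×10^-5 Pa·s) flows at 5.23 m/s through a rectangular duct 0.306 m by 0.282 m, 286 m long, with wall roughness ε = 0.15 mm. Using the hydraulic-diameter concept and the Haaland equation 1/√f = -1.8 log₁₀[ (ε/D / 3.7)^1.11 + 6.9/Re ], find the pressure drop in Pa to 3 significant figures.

ΔP ≈ 250 Pa

Hydraulic diameter D_h = 4A/P = 4·(0.306·0.282)/(2·(0.306+0.282)) = 0.3452/1.176 = 0.2935 m.
Re = ρVD_h/μ = 0.903·5.23·0.2935/1.76e-05 = 7.876e+04.
ε/D_h = 0.00015/0.2935 = 0.000511; Haaland gives 1/√f = -1.8 log₁₀[5.2e-05+8.76e-05] = 6.939, so f = 0.02077.
ΔP = f(L/D_h)(ρV²/2) = 0.02077·286/0.2935·12.35 = 249.9 Pa.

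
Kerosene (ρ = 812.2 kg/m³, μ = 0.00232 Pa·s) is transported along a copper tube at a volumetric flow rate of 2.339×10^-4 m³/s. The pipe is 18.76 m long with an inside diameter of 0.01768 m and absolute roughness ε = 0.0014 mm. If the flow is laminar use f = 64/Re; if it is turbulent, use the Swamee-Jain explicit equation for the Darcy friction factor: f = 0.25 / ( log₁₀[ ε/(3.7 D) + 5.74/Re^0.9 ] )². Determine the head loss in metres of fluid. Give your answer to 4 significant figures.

Cross-sectional area A = πD²/4 = π(0.01768)²/4 = 0.0002455 m²; mean velocity V = Q/A = 0.0002339/0.0002455 = 0.9527 m/s.
Reynolds number Re = ρVD/μ = 812.2 · 0.9527 · 0.01768 / 0.00232 = 5897.
Re > 4000 → turbulent. Relative roughness ε/D = 1.4e-06/0.01768 = 7.92e-05. Swamee-Jain: f = 0.25/(log₁₀[7.92e-05/3.7 + 5.74/5897^0.9])² = 0.25/(log₁₀[2.14e-05 + 0.00232])² = 0.25/(-2.631)² = 0.03612.
Darcy-Weisbach: ΔP = f(L/D)(ρV²/2) = 0.03612·(18.76/0.01768)·(812.2·0.9527²/2) = 0.03612·1061·368.6 = 1.413e+04 Pa.
Head loss h_f = ΔP/(ρg) = 1.413e+04/(812.2·9.81) = 1.773 m.

h_f ≈ 1.773 m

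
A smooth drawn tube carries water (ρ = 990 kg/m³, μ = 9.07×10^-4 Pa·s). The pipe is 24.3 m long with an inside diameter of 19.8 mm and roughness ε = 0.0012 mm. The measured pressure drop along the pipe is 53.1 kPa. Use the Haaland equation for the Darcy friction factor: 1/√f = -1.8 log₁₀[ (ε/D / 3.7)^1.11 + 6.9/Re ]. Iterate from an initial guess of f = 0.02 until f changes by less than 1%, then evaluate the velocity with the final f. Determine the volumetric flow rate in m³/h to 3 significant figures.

Q ≈ 2.23 m³/h

Rearranging Darcy-Weisbach: V = √(2·ΔP·D/(f·L·ρ)). With ε/D = 1.2e-06/0.0198 = 6.06e-05, iterate starting from f = 0.02:
  f = 0.02 → V = √(2·5.31e+04·0.0198/(0.02·24.3·990)) = 2.091 m/s; Re = ρVD/μ = 4.518e+04; f → 0.02135
  f = 0.02135 → V = 2.024 m/s; Re = 4.373e+04; f → 0.0215
Converged (Δf/f < 1%). With the final f = 0.0215: V = √(2·5.31e+04·0.0198/(0.0215·24.3·990)) = 2.016 m/s.
Q = V·A = 2.016·(π/4·0.0198²) = 0.0006208 m³/s = 2.23 m³/h.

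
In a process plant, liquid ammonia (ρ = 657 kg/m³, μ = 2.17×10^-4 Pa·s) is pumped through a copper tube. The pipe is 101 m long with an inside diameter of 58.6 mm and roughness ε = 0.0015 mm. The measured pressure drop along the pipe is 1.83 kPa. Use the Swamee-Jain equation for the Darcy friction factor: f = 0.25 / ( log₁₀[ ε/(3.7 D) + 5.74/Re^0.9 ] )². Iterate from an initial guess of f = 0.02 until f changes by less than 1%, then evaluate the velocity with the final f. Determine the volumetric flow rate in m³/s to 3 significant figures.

Q ≈ 0.00111 m³/s

Rearranging Darcy-Weisbach: V = √(2·ΔP·D/(f·L·ρ)). With ε/D = 1.5e-06/0.0586 = 2.56e-05, iterate starting from f = 0.02:
  f = 0.02 → V = √(2·1830·0.0586/(0.02·101·657)) = 0.402 m/s; Re = ρVD/μ = 7.132e+04; f → 0.01932
  f = 0.01932 → V = 0.409 m/s; Re = 7.256e+04; f → 0.01925
Converged (Δf/f < 1%). With the final f = 0.01925: V = √(2·1830·0.0586/(0.01925·101·657)) = 0.4097 m/s.
Q = V·A = 0.4097·(π/4·0.0586²) = 0.001105 m³/s = 0.00111 m³/s.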